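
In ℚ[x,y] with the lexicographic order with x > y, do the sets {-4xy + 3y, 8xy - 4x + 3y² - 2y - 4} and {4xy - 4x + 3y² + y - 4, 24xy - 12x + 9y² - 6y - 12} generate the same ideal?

Equality of ideals is decidable: compute both reduced Gröbner bases (unique for the ordering) and check whether they agree.
Buchberger on the first generating set:
f_1 = -4xy + 3y, LT = xy.
f_2 = 8xy - 4x + 3y² - 2y - 4, LT = xy.

S(f_1,f_2): lcm = xy. S = ½x - ⅜y² - ½y + ½.
  leading term x: no divisor's leading term divides it; move ½x to the remainder.
  leading term y²: no divisor's leading term divides it; move -⅜y² to the remainder.
  leading term y: no divisor's leading term divides it; move -½y to the remainder.
  leading term 1: no divisor's leading term divides it; move ½ to the remainder.
  remainder ½x - ⅜y² - ½y + ½ ≠ 0; add g_3 = ½x - ⅜y² - ½y + ½ to the basis.

S(f_1,g_3): lcm = xy. S = ¾y³ + y² - 7/4y.
  leading term y³: no divisor's leading term divides it; move ¾y³ to the remainder.
  leading term y²: no divisor's leading term divides it; move y² to the remainder.
  leading term y: no divisor's leading term divides it; move -7/4y to the remainder.
  remainder ¾y³ + y² - 7/4y ≠ 0; add g_4 = ¾y³ + y² - 7/4y to the basis.

S(f_2,g_3): lcm = xy. S = -½x + ¾y³ + 11/8y² - 5/4y - ½.
  leading term x: subtract (-1)·g_3 from -½x + ¾y³ + 11/8y² - 5/4y - ½ → ¾y³ + y² - 7/4y
  leading term y³: subtract (1)·g_4 from ¾y³ + y² - 7/4y → 0
  remainder 0.

S(f_1,g_4): lcm = xy³. S = -4/3xy² + 7/3xy - ¾y³.
  leading term xy²: subtract (⅓y)·f_1 from -4/3xy² + 7/3xy - ¾y³ → 7/3xy - ¾y³ - y²
  leading term xy: subtract (-7/12)·f_1 from 7/3xy - ¾y³ - y² → -¾y³ - y² + 7/4y
  leading term y³: subtract (-1)·g_4 from -¾y³ - y² + 7/4y → 0
  remainder 0.

S(f_2,g_4): lcm = xy³. S = -11/6xy² + 7/3xy + ⅜y⁴ - ¼y³ - ½y².
  leading term xy²: subtract (11/24y)·f_1 from -11/6xy² + 7/3xy + ⅜y⁴ - ¼y³ - ½y² → 7/3xy + ⅜y⁴ - ¼y³ - 15/8y²
  leading term xy: subtract (-7/12)·f_1 from 7/3xy + ⅜y⁴ - ¼y³ - 15/8y² → ⅜y⁴ - ¼y³ - 15/8y² + 7/4y
  leading term y⁴: subtract (½y)·g_4 from ⅜y⁴ - ¼y³ - 15/8y² + 7/4y → -¾y³ - y² + 7/4y
  leading term y³: subtract (-1)·g_4 from -¾y³ - y² + 7/4y → 0
  remainder 0.

S(g_3,g_4): leading monomials are coprime, so the S-polynomial reduces to 0 (Buchberger's first criterion).
Every S-polynomial of the final basis reduces to 0, so we have a Gröbner basis.
Inter-reduce: drop elements whose leading term is divisible by another's, tail-reduce, and make monic.
Reduced Gröbner basis: {x - ¾y² - y + 1, y³ + 4/3y² - 7/3y}.

Buchberger on the second generating set:
h_1 = 4xy - 4x + 3y² + y - 4, LT = xy.
h_2 = 24xy - 12x + 9y² - 6y - 12, LT = xy.

S(h_1,h_2): lcm = xy. S = -½x + ⅜y² + ½y - ½.
  leading term x: no divisor's leading term divides it; move -½x to the remainder.
  leading term y²: no divisor's leading term divides it; move ⅜y² to the remainder.
  leading term y: no divisor's leading term divides it; move ½y to the remainder.
  leading term 1: no divisor's leading term divides it; move -½ to the remainder.
  remainder -½x + ⅜y² + ½y - ½ ≠ 0; add k_3 = -½x + ⅜y² + ½y - ½ to the basis.

S(h_1,k_3): lcm = xy. S = -x + ¾y³ + 7/4y² - ¾y - 1.
  leading term x: subtract (2)·k_3 from -x + ¾y³ + 7/4y² - ¾y - 1 → ¾y³ + y² - 7/4y
  leading term y³: no divisor's leading term divides it; move ¾y³ to the remainder.
  leading term y²: no divisor's leading term divides it; move y² to the remainder.
  leading term y: no divisor's leading term divides it; move -7/4y to the remainder.
  remainder ¾y³ + y² - 7/4y ≠ 0; add k_4 = ¾y³ + y² - 7/4y to the basis.

S(h_2,k_3): lcm = xy. S = -½x + ¾y³ + 11/8y² - 5/4y - ½.
  leading term x: subtract (1)·k_3 from -½x + ¾y³ + 11/8y² - 5/4y - ½ → ¾y³ + y² - 7/4y
  leading term y³: subtract (1)·k_4 from ¾y³ + y² - 7/4y → 0
  remainder 0.

S(h_1,k_4): lcm = xy³. S = -7/3xy² + 7/3xy + ¾y⁴ + ¼y³ - y².
  leading term xy²: subtract (-7/12y)·h_1 from -7/3xy² + 7/3xy + ¾y⁴ + ¼y³ - y² → ¾y⁴ + 2y³ - 5/12y² - 7/3y
  leading term y⁴: subtract (y)·k_4 from ¾y⁴ + 2y³ - 5/12y² - 7/3y → y³ + 4/3y² - 7/3y
  leading term y³: subtract (4/3)·k_4 from y³ + 4/3y² - 7/3y → 0
  remainder 0.

S(h_2,k_4): lcm = xy³. S = -11/6xy² + 7/3xy + ⅜y⁴ - ¼y³ - ½y².
  leading term xy²: subtract (-11/24y)·h_1 from -11/6xy² + 7/3xy + ⅜y⁴ - ¼y³ - ½y² → ½xy + ⅜y⁴ + 9/8y³ - 1/24y² - 11/6y
  leading term xy: subtract (⅛)·h_1 from ½xy + ⅜y⁴ + 9/8y³ - 1/24y² - 11/6y → ½x + ⅜y⁴ + 9/8y³ - 5/12y² - 47/24y + ½
  leading term x: subtract (-1)·k_3 from ½x + ⅜y⁴ + 9/8y³ - 5/12y² - 47/24y + ½ → ⅜y⁴ + 9/8y³ - 1/24y² - 35/24y
  leading term y⁴: subtract (½y)·k_4 from ⅜y⁴ + 9/8y³ - 1/24y² - 35/24y → ⅝y³ + ⅚y² - 35/24y
  leading term y³: subtract (⅚)·k_4 from ⅝y³ + ⅚y² - 35/24y → 0
  remainder 0.

S(k_3,k_4): leading monomials are coprime, so the S-polynomial reduces to 0 (Buchberger's first criterion).
Every S-polynomial of the final basis reduces to 0, so we have a Gröbner basis.
Inter-reduce: drop elements whose leading term is divisible by another's, tail-reduce, and make monic.
Reduced Gröbner basis: {x - ¾y² - y + 1, y³ + 4/3y² - 7/3y}.

These coincide, so the ideals are equal.

Yes, the ideals are equal.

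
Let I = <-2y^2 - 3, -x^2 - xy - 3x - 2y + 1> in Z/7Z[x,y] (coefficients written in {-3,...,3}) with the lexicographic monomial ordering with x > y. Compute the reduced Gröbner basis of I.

G = {x^2 + xy + 3x + 2y - 1, y^2 - 2}

f_1 = -2y^2 - 3, LT = y^2.
f_2 = -x^2 - xy - 3x - 2y + 1, LT = x^2.

The S-polynomials (S(f_1,f_2)) all reduce to 0 modulo the current basis, so we have a Gröbner basis.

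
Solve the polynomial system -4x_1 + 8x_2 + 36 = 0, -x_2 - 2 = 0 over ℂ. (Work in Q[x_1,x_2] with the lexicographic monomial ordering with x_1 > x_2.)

Compute a lex Gröbner basis by Buchberger's algorithm.
f_1 = -4x_1 + 8x_2 + 36, LT = x_1.
f_2 = -x_2 - 2, LT = x_2.

The S-polynomials (S(f_1,f_2)) all reduce to 0 modulo the current basis, so we have a Gröbner basis.
Inter-reduce: drop elements whose leading term is divisible by another's, tail-reduce, and make monic.
Reduced Gröbner basis: {x_1 - 5, x_2 + 2}.

From the last basis element, x_2 + 2 = 0, so x_2 takes values in {-2}. Each choice, substituted upward through the basis, yields the corresponding point(s) of the solution set.
  x_2 = -2: the earlier basis element becomes x_1 - 5 = 0, giving x_1 = 5 — point (5, -2).
This is the nonlinear analogue of row-reducing a linear system.

{(5, -2)}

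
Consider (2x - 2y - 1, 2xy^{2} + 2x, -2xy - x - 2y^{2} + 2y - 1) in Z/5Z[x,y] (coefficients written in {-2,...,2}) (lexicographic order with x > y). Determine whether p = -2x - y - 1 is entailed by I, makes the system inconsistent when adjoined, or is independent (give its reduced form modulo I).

First compute the reduced Gröbner basis of I by Buchberger's algorithm.
f_1 = 2x - 2y - 1, LT = x.
f_2 = 2xy^{2} + 2x, LT = xy^{2}.
f_3 = -2xy - x - 2y^{2} + 2y - 1, LT = xy.

S(f_1,f_2): lcm = xy^{2}. S = -x - y^{3} + 2y^{2}.
  leading term x: subtract (2)·f_1 from -x - y^{3} + 2y^{2} → -y^{3} + 2y^{2} - y + 2
  leading term y^{3}: no divisor's leading term divides it; move -y^{3} to the remainder.
  leading term y^{2}: no divisor's leading term divides it; move 2y^{2} to the remainder.
  leading term y: no divisor's leading term divides it; move -y to the remainder.
  leading term 1: no divisor's leading term divides it; move 2 to the remainder.
  remainder -y^{3} + 2y^{2} - y + 2 ≠ 0; add h_4 = -y^{3} + 2y^{2} - y + 2 to the basis.

S(f_1,f_3): lcm = xy. S = 2x - 2y^{2} - 2y + 2.
  leading term x: subtract (1)·f_1 from 2x - 2y^{2} - 2y + 2 → -2y^{2} - 2
  leading term y^{2}: no divisor's leading term divides it; move -2y^{2} to the remainder.
  leading term 1: no divisor's leading term divides it; move -2 to the remainder.
  remainder -2y^{2} - 2 ≠ 0; add h_5 = -2y^{2} - 2 to the basis.

The other S-polynomials (S(f_2,f_3), S(f_1,h_4), S(f_2,h_4), S(f_3,h_4), S(f_1,h_5), S(f_2,h_5), S(f_3,h_5), S(h_4,h_5)) all reduce to 0 modulo the current basis, so we have a Gröbner basis.
Inter-reduce: drop elements whose leading term is divisible by another's, tail-reduce, and make monic.
Reduced Gröbner basis: {x - y + 2, y^{2} + 1}.
Label its elements g_1 = x - y + 2, g_2 = y^{2} + 1.

Reduce p = -2x - y - 1 modulo G:
  leading term x: subtract (-2)·g_1 from -2x - y - 1 → 2y - 2
  leading term y: no divisor's leading term divides it; move 2y to the remainder.
  leading term 1: no divisor's leading term divides it; move -2 to the remainder.
  normal form = 2y - 2.
The normal form is nonzero, so p ∉ I. Since p minus its normal form lies in I, I + (p) = I + (r) where r = 2y - 2; decide whether this ideal is the whole ring.
Run Buchberger on G together with r (pairs among the g_i already reduce to 0 since G is a Gröbner basis):
g_1 = x - y + 2, LT = x.
g_2 = y^{2} + 1, LT = y^{2}.
r = 2y - 2, LT = y.

S(g_2,r): lcm = y^{2}. S = y + 1.
  leading term y: subtract (-2)·r from y + 1 → 2
  leading term 1: no divisor's leading term divides it; move 2 to the remainder.
  remainder 2 ≠ 0; add m_4 = 2 to the basis.

The other S-polynomials (S(g_1,g_2), S(g_1,r), S(g_1,m_4), S(g_2,m_4), S(r,m_4)) all reduce to 0 modulo the current basis, so we have a Gröbner basis.
Inter-reduce: drop elements whose leading term is divisible by another's, tail-reduce, and make monic.
Reduced Gröbner basis: {1}.
The reduced Gröbner basis of I + (p) is {1}: the ideal is the whole ring, so the enlarged system has no common solution — adjoining p is inconsistent.

Adjoining -2x - y - 1 makes the ideal the whole ring: the system is inconsistent.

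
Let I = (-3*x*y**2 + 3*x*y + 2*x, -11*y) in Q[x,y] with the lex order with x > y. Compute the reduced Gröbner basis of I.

G = {x, y}

Buchberger's algorithm terminates because the ascending chain of leading-term ideals stabilizes.

f_1 = -3*x*y**2 + 3*x*y + 2*x, LT = x*y**2.
f_2 = -11*y, LT = y.

S(f_1,f_2): lcm = x*y**2. S = -x*y - 2/3*x.
  leading term x*y: subtract (1/11*x)·f_2 from -x*y - 2/3*x → -2/3*x
  leading term x: no divisor's leading term divides it; move -2/3*x to the remainder.
  remainder -2/3*x ≠ 0; add g_3 = -2/3*x to the basis.

The other S-polynomials (S(f_1,g_3), S(f_2,g_3)) all reduce to 0 modulo the current basis, so we have a Gröbner basis.
Inter-reduce: drop elements whose leading term is divisible by another's, tail-reduce, and make monic.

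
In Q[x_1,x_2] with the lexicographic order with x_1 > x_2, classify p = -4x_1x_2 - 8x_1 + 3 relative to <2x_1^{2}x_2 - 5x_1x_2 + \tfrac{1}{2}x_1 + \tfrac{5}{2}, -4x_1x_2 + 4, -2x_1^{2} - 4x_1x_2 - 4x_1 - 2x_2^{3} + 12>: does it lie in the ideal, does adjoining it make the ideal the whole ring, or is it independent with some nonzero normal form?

Adjoining -4x_1x_2 - 8x_1 + 3 makes the ideal the whole ring: the system is inconsistent.

First compute the reduced Gröbner basis of I by Buchberger's algorithm.
f_1 = 2x_1^{2}x_2 - 5x_1x_2 + \tfrac{1}{2}x_1 + \tfrac{5}{2}, LT = x_1^{2}x_2.
f_2 = -4x_1x_2 + 4, LT = x_1x_2.
f_3 = -2x_1^{2} - 4x_1x_2 - 4x_1 - 2x_2^{3} + 12, LT = x_1^{2}.

S(f_1,f_2): lcm = x_1^{2}x_2. S = -\tfrac{5}{2}x_1x_2 + \tfrac{5}{4}x_1 + \tfrac{5}{4}.
  reduce S modulo (f_1, f_2, f_3):
  remainder \tfrac{5}{4}x_1 - \tfrac{5}{4} ≠ 0; add h_4 = \tfrac{5}{4}x_1 - \tfrac{5}{4} to the basis.

S(f_1,f_3): lcm = x_1^{2}x_2. S = -2x_1x_2^{2} - \tfrac{9}{2}x_1x_2 + \tfrac{1}{4}x_1 - x_2^{4} + 6x_2 + \tfrac{5}{4}.
  reduce S modulo (f_1, f_2, f_3, h_4):
  remainder -x_2^{4} + 4x_2 - 3 ≠ 0; add h_5 = -x_2^{4} + 4x_2 - 3 to the basis.

S(f_2,h_4): lcm = x_1x_2. S = x_2 - 1.
  reduce S modulo (f_1, f_2, f_3, h_4, h_5):
  remainder x_2 - 1 ≠ 0; add h_6 = x_2 - 1 to the basis.

The other S-polynomials (S(f_2,f_3), S(f_1,h_4), S(f_3,h_4), S(f_1,h_5), S(f_2,h_5), S(f_3,h_5), S(h_4,h_5), S(f_1,h_6), S(f_2,h_6), S(f_3,h_6), S(h_4,h_6), S(h_5,h_6)) all reduce to 0 modulo the current basis, so we have a Gröbner basis.
Inter-reduce: drop elements whose leading term is divisible by another's, tail-reduce, and make monic.
Reduced Gröbner basis: {x_1 - 1, x_2 - 1}.
Label its elements g_1 = x_1 - 1, g_2 = x_2 - 1.

Reduce p = -4x_1x_2 - 8x_1 + 3 modulo G:
  leading term x_1x_2: subtract (-4x_2)·g_1 from -4x_1x_2 - 8x_1 + 3 → -8x_1 - 4x_2 + 3
  leading term x_1: subtract (-8)·g_1 from -8x_1 - 4x_2 + 3 → -4x_2 - 5
  leading term x_2: subtract (-4)·g_2 from -4x_2 - 5 → -9
  leading term 1: no divisor's leading term divides it; move -9 to the remainder.
  normal form = -9.
The normal form is nonzero, so p ∉ I. Since p minus its normal form lies in I, I + (p) = I + (r) where r = -9; decide whether this ideal is the whole ring.
Here r = -9 is a nonzero constant, hence a unit: 1 ∈ I + (p), the Gröbner basis of I + (p) is {1}, and the enlarged system has no common solution — adjoining p is inconsistent.

Ideal membership is decidable via reduction modulo a Gröbner basis.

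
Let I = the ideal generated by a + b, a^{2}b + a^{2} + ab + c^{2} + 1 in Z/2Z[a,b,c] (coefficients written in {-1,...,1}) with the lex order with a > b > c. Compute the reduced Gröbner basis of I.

f_1 = a + b, LT = a.
f_2 = a^{2}b + a^{2} + ab + c^{2} + 1, LT = a^{2}b.

S(f_1,f_2): lcm = a^{2}b. S = a^{2} + ab^{2} + ab + c^{2} + 1.
  reduce S modulo (f_1, f_2):
  remainder b^{3} + c^{2} + 1 ≠ 0; add g_3 = b^{3} + c^{2} + 1 to the basis.

The other S-polynomials (S(f_1,g_3), S(f_2,g_3)) all reduce to 0 modulo the current basis, so we have a Gröbner basis.
Inter-reduce: drop elements whose leading term is divisible by another's, tail-reduce, and make monic.

G = {a + b, b^{3} + c^{2} + 1}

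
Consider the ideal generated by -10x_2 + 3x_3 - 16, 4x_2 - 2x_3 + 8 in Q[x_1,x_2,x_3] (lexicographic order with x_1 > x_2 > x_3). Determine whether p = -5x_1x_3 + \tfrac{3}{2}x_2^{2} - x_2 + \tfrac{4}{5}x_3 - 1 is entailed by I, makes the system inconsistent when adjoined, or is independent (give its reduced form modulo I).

First compute the reduced Gröbner basis of I by Buchberger's algorithm.
f_1 = -10x_2 + 3x_3 - 16, LT = x_2.
f_2 = 4x_2 - 2x_3 + 8, LT = x_2.

S(f_1,f_2): lcm = x_2. S = \tfrac{1}{5}x_3 - \tfrac{2}{5}.
  reduce S modulo (f_1, f_2):
  remainder \tfrac{1}{5}x_3 - \tfrac{2}{5} ≠ 0; add h_3 = \tfrac{1}{5}x_3 - \tfrac{2}{5} to the basis.

The other S-polynomials (S(f_1,h_3), S(f_2,h_3)) all reduce to 0 modulo the current basis, so we have a Gröbner basis.
Inter-reduce: drop elements whose leading term is divisible by another's, tail-reduce, and make monic.
Reduced Gröbner basis: {x_2 + 1, x_3 - 2}.
Label its elements g_1 = x_2 + 1, g_2 = x_3 - 2.

Reduce p = -5x_1x_3 + \tfrac{3}{2}x_2^{2} - x_2 + \tfrac{4}{5}x_3 - 1 modulo G:
  leading term x_1x_3: subtract (-5x_1)·g_2 from -5x_1x_3 + \tfrac{3}{2}x_2^{2} - x_2 + \tfrac{4}{5}x_3 - 1 → -10x_1 + \tfrac{3}{2}x_2^{2} - x_2 + \tfrac{4}{5}x_3 - 1
  leading term x_1: no divisor's leading term divides it; move -10x_1 to the remainder.
  leading term x_2^{2}: subtract (\tfrac{3}{2}x_2)·g_1 from \tfrac{3}{2}x_2^{2} - x_2 + \tfrac{4}{5}x_3 - 1 → -\tfrac{5}{2}x_2 + \tfrac{4}{5}x_3 - 1
  leading term x_2: subtract (-\tfrac{5}{2})·g_1 from -\tfrac{5}{2}x_2 + \tfrac{4}{5}x_3 - 1 → \tfrac{4}{5}x_3 + \tfrac{3}{2}
  leading term x_3: subtract (\tfrac{4}{5})·g_2 from \tfrac{4}{5}x_3 + \tfrac{3}{2} → \tfrac{31}{10}
  leading term 1: no divisor's leading term divides it; move \tfrac{31}{10} to the remainder.
  normal form = -10x_1 + \tfrac{31}{10}.
The normal form is nonzero, so p ∉ I. Since p minus its normal form lies in I, I + (p) = I + (r) where r = -10x_1 + \tfrac{31}{10}; decide whether this ideal is the whole ring.
Run Buchberger on G together with r (pairs among the g_i already reduce to 0 since G is a Gröbner basis):
g_1 = x_2 + 1, LT = x_2.
g_2 = x_3 - 2, LT = x_3.
r = -10x_1 + \tfrac{31}{10}, LT = x_1.

The S-polynomials (S(g_1,g_2), S(g_1,r), S(g_2,r)) all reduce to 0 modulo the current basis, so we have a Gröbner basis.
Inter-reduce: drop elements whose leading term is divisible by another's, tail-reduce, and make monic.
Reduced Gröbner basis: {x_1 - \tfrac{31}{100}, x_2 + 1, x_3 - 2}.
The reduced Gröbner basis of I + (p) is {x_1 - \tfrac{31}{100}, x_2 + 1, x_3 - 2} ≠ {1}, a proper ideal, so the enlarged system stays consistent: p is independent of I, with normal form -10x_1 + \tfrac{31}{10}.

-5x_1x_3 + \tfrac{3}{2}x_2^{2} - x_2 + \tfrac{4}{5}x_3 - 1 is independent of I; its normal form modulo I is -10x_1 + \tfrac{31}{10}.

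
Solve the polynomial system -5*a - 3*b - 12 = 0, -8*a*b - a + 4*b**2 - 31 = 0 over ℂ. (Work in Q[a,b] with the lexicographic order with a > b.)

Compute a lex Gröbner basis by Buchberger's algorithm.
f_1 = -5*a - 3*b - 12, LT = a.
f_2 = -8*a*b - a + 4*b**2 - 31, LT = a*b.

S(f_1,f_2): lcm = a*b. S = -1/8*a + 11/10*b**2 + 12/5*b - 31/8.
  leading term a: subtract (1/40)·f_1 from -1/8*a + 11/10*b**2 + 12/5*b - 31/8 → 11/10*b**2 + 99/40*b - 143/40
  leading term b**2: no divisor's leading term divides it; move 11/10*b**2 to the remainder.
  leading term b: no divisor's leading term divides it; move 99/40*b to the remainder.
  leading term 1: no divisor's leading term divides it; move -143/40 to the remainder.
  remainder 11/10*b**2 + 99/40*b - 143/40 ≠ 0; add h_3 = 11/10*b**2 + 99/40*b - 143/40 to the basis.

The other S-polynomials (S(f_1,h_3), S(f_2,h_3)) all reduce to 0 modulo the current basis, so we have a Gröbner basis.
Inter-reduce: drop elements whose leading term is divisible by another's, tail-reduce, and make monic.
Reduced Gröbner basis: {a + 3/5*b + 12/5, b**2 + 9/4*b - 13/4}.

The lex basis is triangular: the last element involves only b. Solving b**2 + 9/4*b - 13/4 = 0 gives b ∈ {-13/4, 1}; substituting each value into the earlier elements determines the remaining variables.
  b = -13/4: the earlier basis element becomes a + 9/20 = 0, giving a = -9/20 — point (-9/20, -13/4).
  b = 1: the earlier basis element becomes a + 3 = 0, giving a = -3 — point (-3, 1).
Substituting each solution back into the original system confirms all equations vanish.

{(-9/20, -13/4), (-3, 1)}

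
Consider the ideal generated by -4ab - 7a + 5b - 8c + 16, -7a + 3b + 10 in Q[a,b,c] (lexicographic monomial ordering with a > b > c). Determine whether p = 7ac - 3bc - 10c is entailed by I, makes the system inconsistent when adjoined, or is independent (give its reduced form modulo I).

7ac - 3bc - 10c lies in I (it reduces to 0).

First compute the reduced Gröbner basis of I by Buchberger's algorithm.
f_1 = -4ab - 7a + 5b - 8c + 16, LT = ab.
f_2 = -7a + 3b + 10, LT = a.

S(f_1,f_2): lcm = ab. S = \tfrac{7}{4}a + \tfrac{3}{7}b^{2} + \tfrac{5}{28}b + 2c - 4.
  reduce S modulo (f_1, f_2):
  remainder \tfrac{3}{7}b^{2} + \tfrac{13}{14}b + 2c - \tfrac{3}{2} ≠ 0; add h_3 = \tfrac{3}{7}b^{2} + \tfrac{13}{14}b + 2c - \tfrac{3}{2} to the basis.

The other S-polynomials (S(f_1,h_3), S(f_2,h_3)) all reduce to 0 modulo the current basis, so we have a Gröbner basis.
Inter-reduce: drop elements whose leading term is divisible by another's, tail-reduce, and make monic.
Reduced Gröbner basis: {a - \tfrac{3}{7}b - \tfrac{10}{7}, b^{2} + \tfrac{13}{6}b + \tfrac{14}{3}c - \tfrac{7}{2}}.
Label its elements g_1 = a - \tfrac{3}{7}b - \tfrac{10}{7}, g_2 = b^{2} + \tfrac{13}{6}b + \tfrac{14}{3}c - \tfrac{7}{2}.

Reduce p = 7ac - 3bc - 10c modulo G:
  leading term ac: subtract (7c)·g_1 from 7ac - 3bc - 10c → 0
  normal form = 0.
Since the normal form is 0, p ∈ I.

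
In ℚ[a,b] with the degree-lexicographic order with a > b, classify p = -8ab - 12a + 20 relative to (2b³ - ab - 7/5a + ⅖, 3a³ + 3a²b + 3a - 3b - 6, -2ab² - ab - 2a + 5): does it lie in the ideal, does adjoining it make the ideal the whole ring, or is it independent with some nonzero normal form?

First compute the reduced Gröbner basis of I by Buchberger's algorithm.
f_1 = 2b³ - ab - 7/5a + ⅖, LT = b³.
f_2 = 3a³ + 3a²b + 3a - 3b - 6, LT = a³.
f_3 = -2ab² - ab - 2a + 5, LT = ab².

S(f_1,f_3): lcm = ab³. S = -½a²b - ½ab² - 7/10a² - ab + ⅕a + 5/2b.
  reduce S modulo (f_1, f_2, f_3):
  remainder -½a²b - 7/10a² - ¾ab + 7/10a + 5/2b - 5/4 ≠ 0; add h_4 = -½a²b - 7/10a² - ¾ab + 7/10a + 5/2b - 5/4 to the basis.

S(f_2,f_3): lcm = a³b². S = a²b³ - ½a³b - a³ + ab² - b³ + 5/2a² - 2b².
  reduce S modulo (f_1, f_2, f_3, h_4):
  remainder 47/25a² - 29/20ab - 2b² - 49/50a + 6/5b + 27/20 ≠ 0; add h_5 = 47/25a² - 29/20ab - 2b² - 49/50a + 6/5b + 27/20 to the basis.

S(f_1,h_4): lcm = a²b³. S = -½a³b - 7/5a²b² - 3/2ab³ - 7/10a³ + 7/5ab² + 5b³ + ⅕a² - 5/2b².
  reduce S modulo (f_1, f_2, f_3, h_4, h_5):
  remainder 4913/3760ab - 333/94b² + 2151/1880a + 147/235b + 1753/3760 ≠ 0; add h_6 = 4913/3760ab - 333/94b² + 2151/1880a + 147/235b + 1753/3760 to the basis.

S(f_2,h_4): lcm = a³b. S = a²b² - 7/5a³ - 3/2a²b + 7/5a² + 6ab - b² - 5/2a - 2b.
  reduce S modulo (f_1, f_2, f_3, h_4, h_5, h_6):
  remainder 106215/4913b² - 139356/24565a - 53810/4913b - 122669/24565 ≠ 0; add h_7 = 106215/4913b² - 139356/24565a - 53810/4913b - 122669/24565 to the basis.

S(f_2,h_5): lcm = a³. S = 333/188a²b + 50/47ab² + 49/94a² - 30/47ab + 53/188a - b - 2.
  reduce S modulo (f_1, f_2, f_3, h_4, h_5, h_6, h_7):
  remainder 3350519/3328070a + 13078745/3993684b - 85496839/19968420 ≠ 0; add h_8 = 3350519/3328070a + 13078745/3993684b - 85496839/19968420 to the basis.

S(f_3,h_5): lcm = a²b². S = 145/188ab³ + 50/47b⁴ + ½a²b + 49/94ab² - 30/47b³ + a² - 135/188b² - 5/2a.
  reduce S modulo (f_1, f_2, f_3, h_4, h_5, h_6, h_7, h_8):
  remainder 21583554875/1889692716b - 21583554875/1889692716 ≠ 0; add h_9 = 21583554875/1889692716b - 21583554875/1889692716 to the basis.

The other S-polynomials (S(f_1,f_2), S(f_3,h_4), S(f_1,h_5), S(h_4,h_5), S(f_1,h_6), S(f_2,h_6), S(f_3,h_6), S(h_4,h_6), S(h_5,h_6), S(f_1,h_7), S(f_2,h_7), S(f_3,h_7), S(h_4,h_7), S(h_5,h_7), S(h_6,h_7), S(f_1,h_8), S(f_2,h_8), S(f_3,h_8), S(h_4,h_8), S(h_5,h_8), S(h_6,h_8), S(h_7,h_8), S(f_1,h_9), S(f_2,h_9), S(f_3,h_9), S(h_4,h_9), S(h_5,h_9), S(h_6,h_9), S(h_7,h_9), S(h_8,h_9)) all reduce to 0 modulo the current basis, so we have a Gröbner basis.
Inter-reduce: drop elements whose leading term is divisible by another's, tail-reduce, and make monic.
Reduced Gröbner basis: {a - 1, b - 1}.
Label its elements g_1 = a - 1, g_2 = b - 1.

Reduce p = -8ab - 12a + 20 modulo G:
  leading term ab: subtract (-8b)·g_1 from -8ab - 12a + 20 → -12a - 8b + 20
  leading term a: subtract (-12)·g_1 from -12a - 8b + 20 → -8b + 8
  leading term b: subtract (-8)·g_2 from -8b + 8 → 0
  normal form = 0.
Since the normal form is 0, p ∈ I.

-8ab - 12a + 20 lies in I (it reduces to 0).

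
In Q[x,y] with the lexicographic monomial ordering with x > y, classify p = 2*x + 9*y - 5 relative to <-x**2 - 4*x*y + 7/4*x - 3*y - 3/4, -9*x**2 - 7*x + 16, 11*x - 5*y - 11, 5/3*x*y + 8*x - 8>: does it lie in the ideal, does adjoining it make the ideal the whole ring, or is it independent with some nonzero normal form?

First compute the reduced Gröbner basis of I by Buchberger's algorithm.
f_1 = -x**2 - 4*x*y + 7/4*x - 3*y - 3/4, LT = x**2.
f_2 = -9*x**2 - 7*x + 16, LT = x**2.
f_3 = 11*x - 5*y - 11, LT = x.
f_4 = 5/3*x*y + 8*x - 8, LT = x*y.

S(f_1,f_2): lcm = x**2. S = 4*x*y - 91/36*x + 3*y + 91/36.
  reduce S modulo (f_1, f_2, f_3, f_4):
  remainder 20/11*y**2 + 2317/396*y ≠ 0; add h_5 = 20/11*y**2 + 2317/396*y to the basis.

S(f_1,f_3): lcm = x**2. S = 49/11*x*y - 3/4*x + 3*y + 3/4.
  reduce S modulo (f_1, f_2, f_3, f_4, h_5):
  remainder 10415/17424*y ≠ 0; add h_6 = 10415/17424*y to the basis.

The other S-polynomials (S(f_1,f_4), S(f_2,f_3), S(f_2,f_4), S(f_3,f_4), S(f_1,h_5), S(f_2,h_5), S(f_3,h_5), S(f_4,h_5), S(f_1,h_6), S(f_2,h_6), S(f_3,h_6), S(f_4,h_6), S(h_5,h_6)) all reduce to 0 modulo the current basis, so we have a Gröbner basis.
Inter-reduce: drop elements whose leading term is divisible by another's, tail-reduce, and make monic.
Reduced Gröbner basis: {x - 1, y}.
Label its elements g_1 = x - 1, g_2 = y.

Reduce p = 2*x + 9*y - 5 modulo G:
  leading term x: subtract (2)·g_1 from 2*x + 9*y - 5 → 9*y - 3
  leading term y: subtract (9)·g_2 from 9*y - 3 → -3
  leading term 1: no divisor's leading term divides it; move -3 to the remainder.
  normal form = -3.
The normal form is nonzero, so p ∉ I. Since p minus its normal form lies in I, I + (p) = I + (r) where r = -3; decide whether this ideal is the whole ring.
Here r = -3 is a nonzero constant, hence a unit: 1 ∈ I + (p), the Gröbner basis of I + (p) is {1}, and the enlarged system has no common solution — adjoining p is inconsistent.

Adjoining 2*x + 9*y - 5 makes the ideal the whole ring: the system is inconsistent.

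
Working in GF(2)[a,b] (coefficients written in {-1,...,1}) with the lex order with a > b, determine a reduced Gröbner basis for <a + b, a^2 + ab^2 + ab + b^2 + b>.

G = {a + b, b^3 + b^2 + b}

This is the nonlinear analogue of row-reducing a linear system.

f_1 = a + b, LT = a.
f_2 = a^2 + ab^2 + ab + b^2 + b, LT = a^2.

S(f_1,f_2): lcm = a^2. S = ab^2 + b^2 + b.
  leading term ab^2: subtract (b^2)·f_1 from ab^2 + b^2 + b → b^3 + b^2 + b
  leading term b^3: no divisor's leading term divides it; move b^3 to the remainder.
  leading term b^2: no divisor's leading term divides it; move b^2 to the remainder.
  leading term b: no divisor's leading term divides it; move b to the remainder.
  remainder b^3 + b^2 + b ≠ 0; add g_3 = b^3 + b^2 + b to the basis.

S(f_1,g_3): leading monomials are coprime, so the S-polynomial reduces to 0 (Buchberger's first criterion).
S(f_2,g_3): leading monomials are coprime, so the S-polynomial reduces to 0 (Buchberger's first criterion).
Every S-polynomial of the final basis reduces to 0, so we have a Gröbner basis.
Inter-reduce: drop elements whose leading term is divisible by another's, tail-reduce, and make monic.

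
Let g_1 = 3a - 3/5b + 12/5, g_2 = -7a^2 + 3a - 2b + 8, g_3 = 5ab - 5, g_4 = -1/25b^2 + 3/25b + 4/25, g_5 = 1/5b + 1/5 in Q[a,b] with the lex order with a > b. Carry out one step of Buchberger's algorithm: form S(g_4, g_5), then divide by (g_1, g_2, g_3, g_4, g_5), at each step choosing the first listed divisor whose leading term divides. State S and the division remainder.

S(g_4, g_5) = -4b - 4; remainder on division = 0.

lcm(LM(g_4), LM(g_5)) = b^2.
S = (lcm/LT(g_4))·g_4 − (lcm/LT(g_5))·g_5 = -4b - 4.
Reduce S modulo (g_1, g_2, g_3, g_4, g_5) in that order:
  leading term b: subtract (-20)·g_5 from -4b - 4 → 0
The remainder is 0, so this S-polynomial contributes no new basis element.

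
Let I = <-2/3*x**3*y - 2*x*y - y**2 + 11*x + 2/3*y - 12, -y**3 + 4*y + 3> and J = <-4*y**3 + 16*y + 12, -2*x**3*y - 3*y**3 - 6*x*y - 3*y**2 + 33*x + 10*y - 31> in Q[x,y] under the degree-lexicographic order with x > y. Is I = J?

Since reduced Gröbner bases are canonical representatives of ideals under a given ordering, it suffices to compute and compare them.
Buchberger on the first generating set:
f_1 = -2/3*x**3*y - 2*x*y - y**2 + 11*x + 2/3*y - 12, LT = x**3*y.
f_2 = -y**3 + 4*y + 3, LT = y**3.

S(f_1,f_2): lcm = x**3*y**3. S = 4*x**3*y + 3*x*y**3 + 3/2*y**4 + 3*x**3 - 33/2*x*y**2 - y**3 + 18*y**2.
  reduce S modulo (f_1, f_2):
  remainder 3*x**3 - 33/2*x*y**2 + 18*y**2 + 75*x + 9/2*y - 75 ≠ 0; add g_3 = 3*x**3 - 33/2*x*y**2 + 18*y**2 + 75*x + 9/2*y - 75 to the basis.

The other S-polynomials (S(f_1,g_3), S(f_2,g_3)) all reduce to 0 modulo the current basis, so we have a Gröbner basis.
Inter-reduce: drop elements whose leading term is divisible by another's, tail-reduce, and make monic.
Reduced Gröbner basis: {x**3 - 11/2*x*y**2 + 6*y**2 + 25*x + 3/2*y - 25, y**3 - 4*y - 3}.

Buchberger on the second generating set:
h_1 = -4*y**3 + 16*y + 12, LT = y**3.
h_2 = -2*x**3*y - 3*y**3 - 6*x*y - 3*y**2 + 33*x + 10*y - 31, LT = x**3*y.

S(h_1,h_2): lcm = x**3*y**3. S = -3/2*y**5 - 4*x**3*y - 3*x*y**3 - 3/2*y**4 - 3*x**3 + 33/2*x*y**2 + 5*y**3 - 31/2*y**2.
  reduce S modulo (h_1, h_2):
  remainder -3*x**3 + 33/2*x*y**2 - 20*y**2 - 75*x - 9/2*y + 77 ≠ 0; add k_3 = -3*x**3 + 33/2*x*y**2 - 20*y**2 - 75*x - 9/2*y + 77 to the basis.

The other S-polynomials (S(h_1,k_3), S(h_2,k_3)) all reduce to 0 modulo the current basis, so we have a Gröbner basis.
Inter-reduce: drop elements whose leading term is divisible by another's, tail-reduce, and make monic.
Reduced Gröbner basis: {x**3 - 11/2*x*y**2 + 20/3*y**2 + 25*x + 3/2*y - 77/3, y**3 - 4*y - 3}.

Since the reduced bases disagree, the two ideals are not the same.

No, the ideals differ.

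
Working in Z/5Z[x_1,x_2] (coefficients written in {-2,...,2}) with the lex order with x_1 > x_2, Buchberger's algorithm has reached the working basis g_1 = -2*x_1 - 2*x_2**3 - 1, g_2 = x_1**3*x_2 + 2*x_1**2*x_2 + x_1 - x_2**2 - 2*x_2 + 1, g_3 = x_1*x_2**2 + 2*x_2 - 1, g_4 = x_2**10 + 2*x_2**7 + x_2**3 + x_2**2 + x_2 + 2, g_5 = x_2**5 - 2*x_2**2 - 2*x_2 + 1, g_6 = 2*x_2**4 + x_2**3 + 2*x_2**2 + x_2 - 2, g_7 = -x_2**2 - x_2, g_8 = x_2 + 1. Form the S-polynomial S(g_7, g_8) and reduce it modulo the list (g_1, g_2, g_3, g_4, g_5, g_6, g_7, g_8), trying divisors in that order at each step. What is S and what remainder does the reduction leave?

lcm(LM(g_7), LM(g_8)) = x_2**2.
S = (lcm/LT(g_7))·g_7 − (lcm/LT(g_8))·g_8 = 0.
Reduce S modulo (g_1, g_2, g_3, g_4, g_5, g_6, g_7, g_8) in that order:
The remainder is 0, so this S-polynomial contributes no new basis element.

S(g_7, g_8) = 0; remainder on division = 0.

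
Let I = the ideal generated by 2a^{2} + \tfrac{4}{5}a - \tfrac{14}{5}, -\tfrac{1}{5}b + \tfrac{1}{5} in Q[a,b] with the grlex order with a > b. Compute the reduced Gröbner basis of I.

f_1 = 2a^{2} + \tfrac{4}{5}a - \tfrac{14}{5}, LT = a^{2}.
f_2 = -\tfrac{1}{5}b + \tfrac{1}{5}, LT = b.

The S-polynomials (S(f_1,f_2)) all reduce to 0 modulo the current basis, so we have a Gröbner basis.

G = {a^{2} + \tfrac{2}{5}a - \tfrac{7}{5}, b - 1}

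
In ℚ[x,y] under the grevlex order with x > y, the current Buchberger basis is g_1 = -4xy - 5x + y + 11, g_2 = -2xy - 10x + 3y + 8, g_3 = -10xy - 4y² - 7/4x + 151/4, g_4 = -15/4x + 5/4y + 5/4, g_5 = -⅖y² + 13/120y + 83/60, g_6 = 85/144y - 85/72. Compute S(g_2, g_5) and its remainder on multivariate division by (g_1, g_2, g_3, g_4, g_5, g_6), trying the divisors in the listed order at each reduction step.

lcm(LM(g_2), LM(g_5)) = xy².
S = (lcm/LT(g_2))·g_2 − (lcm/LT(g_5))·g_5 = 253/48xy - 3/2y² + 83/24x - 4y.
Reduce S modulo (g_1, g_2, g_3, g_4, g_5, g_6) in that order:
  leading term xy: subtract (-253/192)·g_1 from 253/48xy - 3/2y² + 83/24x - 4y → -3/2y² - 601/192x - 515/192y + 2783/192
  leading term y²: subtract (15/4)·g_5 from -3/2y² - 601/192x - 515/192y + 2783/192 → -601/192x - 593/192y + 1787/192
  leading term x: subtract (601/720)·g_4 from -601/192x - 593/192y + 1787/192 → -595/144y + 595/72
  leading term y: subtract (-7)·g_6 from -595/144y + 595/72 → 0
The remainder is 0, so this S-polynomial contributes no new basis element.

S(g_2, g_5) = 253/48xy - 3/2y² + 83/24x - 4y; remainder on division = 0.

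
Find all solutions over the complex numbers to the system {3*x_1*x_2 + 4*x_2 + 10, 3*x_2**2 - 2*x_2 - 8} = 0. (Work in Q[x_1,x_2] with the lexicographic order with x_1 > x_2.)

Compute a lex Gröbner basis by Buchberger's algorithm.
f_1 = 3*x_1*x_2 + 4*x_2 + 10, LT = x_1*x_2.
f_2 = 3*x_2**2 - 2*x_2 - 8, LT = x_2**2.

S(f_1,f_2): lcm = x_1*x_2**2. S = 2/3*x_1*x_2 + 8/3*x_1 + 4/3*x_2**2 + 10/3*x_2.
  leading term x_1*x_2: subtract (2/9)·f_1 from 2/3*x_1*x_2 + 8/3*x_1 + 4/3*x_2**2 + 10/3*x_2 → 8/3*x_1 + 4/3*x_2**2 + 22/9*x_2 - 20/9
  leading term x_1: no divisor's leading term divides it; move 8/3*x_1 to the remainder.
  leading term x_2**2: subtract (4/9)·f_2 from 4/3*x_2**2 + 22/9*x_2 - 20/9 → 10/3*x_2 + 4/3
  leading term x_2: no divisor's leading term divides it; move 10/3*x_2 to the remainder.
  leading term 1: no divisor's leading term divides it; move 4/3 to the remainder.
  remainder 8/3*x_1 + 10/3*x_2 + 4/3 ≠ 0; add h_3 = 8/3*x_1 + 10/3*x_2 + 4/3 to the basis.

The other S-polynomials (S(f_1,h_3), S(f_2,h_3)) all reduce to 0 modulo the current basis, so we have a Gröbner basis.
Inter-reduce: drop elements whose leading term is divisible by another's, tail-reduce, and make monic.
Reduced Gröbner basis: {x_1 + 5/4*x_2 + 1/2, x_2**2 - 2/3*x_2 - 8/3}.

From the last basis element, x_2**2 - 2/3*x_2 - 8/3 = 0, so x_2 takes values in {-4/3, 2}. Each choice, substituted upward through the basis, yields the corresponding point(s) of the solution set.
  x_2 = -4/3: the earlier basis element becomes x_1 - 7/6 = 0, giving x_1 = 7/6 — point (7/6, -4/3).
  x_2 = 2: the earlier basis element becomes x_1 + 3 = 0, giving x_1 = -3 — point (-3, 2).

{(7/6, -4/3), (-3, 2)}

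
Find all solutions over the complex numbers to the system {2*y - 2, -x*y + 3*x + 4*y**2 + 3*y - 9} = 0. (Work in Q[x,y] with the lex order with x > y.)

{(1, 1)}

Compute a lex Gröbner basis by Buchberger's algorithm.
f_1 = 2*y - 2, LT = y.
f_2 = -x*y + 3*x + 4*y**2 + 3*y - 9, LT = x*y.

S(f_1,f_2): lcm = x*y. S = 2*x + 4*y**2 + 3*y - 9.
  leading term x: no divisor's leading term divides it; move 2*x to the remainder.
  leading term y**2: subtract (2*y)·f_1 from 4*y**2 + 3*y - 9 → 7*y - 9
  leading term y: subtract (7/2)·f_1 from 7*y - 9 → -2
  leading term 1: no divisor's leading term divides it; move -2 to the remainder.
  remainder 2*x - 2 ≠ 0; add h_3 = 2*x - 2 to the basis.

S(f_1,h_3): leading monomials are coprime, so the S-polynomial reduces to 0 (Buchberger's first criterion).
S(f_2,h_3): lcm = x*y. S = -3*x - 4*y**2 - 2*y + 9.
  leading term x: subtract (-3/2)·h_3 from -3*x - 4*y**2 - 2*y + 9 → -4*y**2 - 2*y + 6
  leading term y**2: subtract (-2*y)·f_1 from -4*y**2 - 2*y + 6 → -6*y + 6
  leading term y: subtract (-3)·f_1 from -6*y + 6 → 0
  remainder 0.

Every S-polynomial of the final basis reduces to 0, so we have a Gröbner basis.
Inter-reduce: drop elements whose leading term is divisible by another's, tail-reduce, and make monic.
Reduced Gröbner basis: {x - 1, y - 1}.

The lex basis is triangular: the last element involves only y. Solving y - 1 = 0 gives y ∈ {1}; substituting each value into the earlier elements determines the remaining variables.
  y = 1: the earlier basis element becomes x - 1 = 0, giving x = 1 — point (1, 1).
A lex Gröbner basis triangularizes the system, enabling back-substitution.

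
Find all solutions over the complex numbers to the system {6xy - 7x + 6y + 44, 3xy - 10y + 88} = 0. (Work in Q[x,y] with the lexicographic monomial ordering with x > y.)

Compute a lex Gröbner basis by Buchberger's algorithm.
f_1 = 6xy - 7x + 6y + 44, LT = xy.
f_2 = 3xy - 10y + 88, LT = xy.

S(f_1,f_2): lcm = xy. S = -7/6x + 13/3y - 22.
  reduce S modulo (f_1, f_2):
  remainder -7/6x + 13/3y - 22 ≠ 0; add h_3 = -7/6x + 13/3y - 22 to the basis.

S(f_1,h_3): lcm = xy. S = -7/6x + 26/7y^2 - 125/7y + 22/3.
  reduce S modulo (f_1, f_2, h_3):
  remainder 26/7y^2 - 466/21y + 88/3 ≠ 0; add h_4 = 26/7y^2 - 466/21y + 88/3 to the basis.

The other S-polynomials (S(f_2,h_3), S(f_1,h_4), S(f_2,h_4), S(h_3,h_4)) all reduce to 0 modulo the current basis, so we have a Gröbner basis.
Inter-reduce: drop elements whose leading term is divisible by another's, tail-reduce, and make monic.
Reduced Gröbner basis: {x - 26/7y + 132/7, y^2 - 233/39y + 308/39}.

A lex Gröbner basis eliminates variables successively. Here y^2 - 233/39y + 308/39 depends only on y, with roots {77/39, 4}; lifting each root through the earlier basis elements recovers the full solutions.
  y = 77/39: the earlier basis element becomes x + 242/21 = 0, giving x = -242/21 — point (-242/21, 77/39).
  y = 4: the earlier basis element becomes x + 4 = 0, giving x = -4 — point (-4, 4).

{(-242/21, 77/39), (-4, 4)}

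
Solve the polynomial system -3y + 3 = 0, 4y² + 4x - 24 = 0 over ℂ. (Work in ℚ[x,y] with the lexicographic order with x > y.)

Compute a lex Gröbner basis by Buchberger's algorithm.
f_1 = -3y + 3, LT = y.
f_2 = 4x + 4y² - 24, LT = x.

The S-polynomials (S(f_1,f_2)) all reduce to 0 modulo the current basis, so we have a Gröbner basis.
Inter-reduce: drop elements whose leading term is divisible by another's, tail-reduce, and make monic.
Reduced Gröbner basis: {x - 5, y - 1}.

A lex Gröbner basis eliminates variables successively. Here y - 1 depends only on y, with roots {1}; lifting each root through the earlier basis elements recovers the full solutions.
  y = 1: the earlier basis element becomes x - 5 = 0, giving x = 5 — point (5, 1).

{(5, 1)}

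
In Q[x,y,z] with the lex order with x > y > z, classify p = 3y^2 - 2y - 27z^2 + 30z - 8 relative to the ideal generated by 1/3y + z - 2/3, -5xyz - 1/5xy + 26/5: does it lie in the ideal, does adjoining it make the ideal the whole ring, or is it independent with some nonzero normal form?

First compute the reduced Gröbner basis of I by Buchberger's algorithm.
f_1 = 1/3y + z - 2/3, LT = y.
f_2 = -5xyz - 1/5xy + 26/5, LT = xyz.

S(f_1,f_2): lcm = xyz. S = -1/25xy + 3xz^2 - 2xz + 26/25.
  leading term xy: subtract (-3/25x)·f_1 from -1/25xy + 3xz^2 - 2xz + 26/25 → 3xz^2 - 47/25xz - 2/25x + 26/25
  leading term xz^2: no divisor's leading term divides it; move 3xz^2 to the remainder.
  leading term xz: no divisor's leading term divides it; move -47/25xz to the remainder.
  leading term x: no divisor's leading term divides it; move -2/25x to the remainder.
  leading term 1: no divisor's leading term divides it; move 26/25 to the remainder.
  remainder 3xz^2 - 47/25xz - 2/25x + 26/25 ≠ 0; add h_3 = 3xz^2 - 47/25xz - 2/25x + 26/25 to the basis.

S(f_1,h_3): leading monomials are coprime, so the S-polynomial reduces to 0 (Buchberger's first criterion).
S(f_2,h_3): lcm = xyz^2. S = 2/3xyz + 2/75xy - 26/75y - 26/25z.
  leading term xyz: subtract (2xz)·f_1 from 2/3xyz + 2/75xy - 26/75y - 26/25z → 2/75xy - 2xz^2 + 4/3xz - 26/75y - 26/25z
  leading term xy: subtract (2/25x)·f_1 from 2/75xy - 2xz^2 + 4/3xz - 26/75y - 26/25z → -2xz^2 + 94/75xz + 4/75x - 26/75y - 26/25z
  leading term xz^2: subtract (-2/3)·h_3 from -2xz^2 + 94/75xz + 4/75x - 26/75y - 26/25z → -26/75y - 26/25z + 52/75
  leading term y: subtract (-26/25)·f_1 from -26/75y - 26/25z + 52/75 → 0
  remainder 0.

Every S-polynomial of the final basis reduces to 0, so we have a Gröbner basis.
Inter-reduce: drop elements whose leading term is divisible by another's, tail-reduce, and make monic.
Reduced Gröbner basis: {xz^2 - 47/75xz - 2/75x + 26/75, y + 3z - 2}.
Label its elements g_1 = xz^2 - 47/75xz - 2/75x + 26/75, g_2 = y + 3z - 2.

Reduce p = 3y^2 - 2y - 27z^2 + 30z - 8 modulo G:
  leading term y^2: subtract (3y)·g_2 from 3y^2 - 2y - 27z^2 + 30z - 8 → -9yz + 4y - 27z^2 + 30z - 8
  leading term yz: subtract (-9z)·g_2 from -9yz + 4y - 27z^2 + 30z - 8 → 4y + 12z - 8
  leading term y: subtract (4)·g_2 from 4y + 12z - 8 → 0
  normal form = 0.
Since the normal form is 0, p ∈ I.

The remainder on division by a Gröbner basis is unique — it is the normal form.

3y^2 - 2y - 27z^2 + 30z - 8 lies in I (it reduces to 0).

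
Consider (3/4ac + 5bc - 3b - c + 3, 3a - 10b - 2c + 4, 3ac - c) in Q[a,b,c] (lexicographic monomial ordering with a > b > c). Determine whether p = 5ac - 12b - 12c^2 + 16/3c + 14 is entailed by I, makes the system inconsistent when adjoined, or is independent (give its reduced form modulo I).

First compute the reduced Gröbner basis of I by Buchberger's algorithm.
f_1 = 3/4ac + 5bc - 3b - c + 3, LT = ac.
f_2 = 3a - 10b - 2c + 4, LT = a.
f_3 = 3ac - c, LT = ac.

S(f_1,f_2): lcm = ac. S = 10bc - 4b + 2/3c^2 - 8/3c + 4.
  reduce S modulo (f_1, f_2, f_3):
  remainder 10bc - 4b + 2/3c^2 - 8/3c + 4 ≠ 0; add h_4 = 10bc - 4b + 2/3c^2 - 8/3c + 4 to the basis.

S(f_1,f_3): lcm = ac. S = 20/3bc - 4b - c + 4.
  reduce S modulo (f_1, f_2, f_3, h_4):
  remainder -4/3b - 4/9c^2 + 7/9c + 4/3 ≠ 0; add h_5 = -4/3b - 4/9c^2 + 7/9c + 4/3 to the basis.

S(h_4,h_5): lcm = bc. S = -2/5b - 1/3c^3 + 13/20c^2 + 11/15c + 2/5.
  reduce S modulo (f_1, f_2, f_3, h_4, h_5):
  remainder -1/3c^3 + 47/60c^2 + 1/2c ≠ 0; add h_6 = -1/3c^3 + 47/60c^2 + 1/2c to the basis.

The other S-polynomials (S(f_2,f_3), S(f_1,h_4), S(f_2,h_4), S(f_3,h_4), S(f_1,h_5), S(f_2,h_5), S(f_3,h_5), S(f_1,h_6), S(f_2,h_6), S(f_3,h_6), S(h_4,h_6), S(h_5,h_6)) all reduce to 0 modulo the current basis, so we have a Gröbner basis.
Inter-reduce: drop elements whose leading term is divisible by another's, tail-reduce, and make monic.
Reduced Gröbner basis: {a + 10/9c^2 - 47/18c - 2, b + 1/3c^2 - 7/12c - 1, c^3 - 47/20c^2 - 3/2c}.
Label its elements g_1 = a + 10/9c^2 - 47/18c - 2, g_2 = b + 1/3c^2 - 7/12c - 1, g_3 = c^3 - 47/20c^2 - 3/2c.

Reduce p = 5ac - 12b - 12c^2 + 16/3c + 14 modulo G:
  leading term ac: subtract (5c)·g_1 from 5ac - 12b - 12c^2 + 16/3c + 14 → -12b - 50/9c^3 + 19/18c^2 + 46/3c + 14
  leading term b: subtract (-12)·g_2 from -12b - 50/9c^3 + 19/18c^2 + 46/3c + 14 → -50/9c^3 + 91/18c^2 + 25/3c + 2
  leading term c^3: subtract (-50/9)·g_3 from -50/9c^3 + 91/18c^2 + 25/3c + 2 → -8c^2 + 2
  leading term c^2: no divisor's leading term divides it; move -8c^2 to the remainder.
  leading term 1: no divisor's leading term divides it; move 2 to the remainder.
  normal form = -8c^2 + 2.
The normal form is nonzero, so p ∉ I. Since p minus its normal form lies in I, I + (p) = I + (r) where r = -8c^2 + 2; decide whether this ideal is the whole ring.
Run Buchberger on G together with r (pairs among the g_i already reduce to 0 since G is a Gröbner basis):
g_1 = a + 10/9c^2 - 47/18c - 2, LT = a.
g_2 = b + 1/3c^2 - 7/12c - 1, LT = b.
g_3 = c^3 - 47/20c^2 - 3/2c, LT = c^3.
r = -8c^2 + 2, LT = c^2.

S(g_3,r): lcm = c^3. S = -47/20c^2 - 5/4c.
  reduce S modulo (g_1, g_2, g_3, r):
  remainder -5/4c - 47/80 ≠ 0; add m_5 = -5/4c - 47/80 to the basis.

S(r,m_5): lcm = c^2. S = -47/100c - 1/4.
  reduce S modulo (g_1, g_2, g_3, r, m_5):
  remainder -291/10000 ≠ 0; add m_6 = -291/10000 to the basis.

The other S-polynomials (S(g_1,g_2), S(g_1,g_3), S(g_1,r), S(g_2,g_3), S(g_2,r), S(g_1,m_5), S(g_2,m_5), S(g_3,m_5), S(g_1,m_6), S(g_2,m_6), S(g_3,m_6), S(r,m_6), S(m_5,m_6)) all reduce to 0 modulo the current basis, so we have a Gröbner basis.
Inter-reduce: drop elements whose leading term is divisible by another's, tail-reduce, and make monic.
Reduced Gröbner basis: {1}.
The reduced Gröbner basis of I + (p) is {1}: the ideal is the whole ring, so the enlarged system has no common solution — adjoining p is inconsistent.

Adjoining 5ac - 12b - 12c^2 + 16/3c + 14 makes the ideal the whole ring: the system is inconsistent.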